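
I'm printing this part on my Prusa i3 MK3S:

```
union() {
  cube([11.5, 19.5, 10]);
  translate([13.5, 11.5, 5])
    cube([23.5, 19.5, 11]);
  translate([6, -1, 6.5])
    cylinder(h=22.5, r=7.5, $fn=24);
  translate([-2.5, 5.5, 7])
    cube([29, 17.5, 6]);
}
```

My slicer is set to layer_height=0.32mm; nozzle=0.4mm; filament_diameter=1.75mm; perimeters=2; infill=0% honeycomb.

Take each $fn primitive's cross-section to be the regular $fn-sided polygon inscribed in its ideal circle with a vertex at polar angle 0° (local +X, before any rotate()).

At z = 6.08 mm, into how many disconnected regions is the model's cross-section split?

2

At z = 6.08 mm: the 11.5×19.5 cube contributes its full rectangle; the 23.5×19.5 cube at (13.5, 11.5) contributes its full rectangle; the cylinder at (6, -1) is not intersected at this z (z outside [6.5, 29]); the cube at (-2.5, 5.5) does not reach this height (z outside [7, 13]); Combining (union): the 2 present regions are separate (no shared area or edge), so areas and boundary lengths simply add and each stays a separate island — 2 connected regions. The result has 2 disconnected regions.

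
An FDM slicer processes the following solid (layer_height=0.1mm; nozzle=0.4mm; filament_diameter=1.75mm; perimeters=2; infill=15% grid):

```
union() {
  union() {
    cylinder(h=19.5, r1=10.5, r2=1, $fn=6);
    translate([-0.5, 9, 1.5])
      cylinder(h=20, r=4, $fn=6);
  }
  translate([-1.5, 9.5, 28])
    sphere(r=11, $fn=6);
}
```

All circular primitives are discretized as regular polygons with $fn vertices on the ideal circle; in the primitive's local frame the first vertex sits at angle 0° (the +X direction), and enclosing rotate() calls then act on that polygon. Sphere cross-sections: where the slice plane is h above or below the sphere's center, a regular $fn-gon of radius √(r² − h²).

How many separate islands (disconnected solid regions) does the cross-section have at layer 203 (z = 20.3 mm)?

1

At z = 20.3 mm: the cone does not reach this height (z outside [0, 19.5]); the r=4 cylinder at (-0.5, 9) gives a regular 6-gon of circumradius 4 (constant along its height); Taking the union: only the r=4 cylinder at (-0.5, 9) is present, so the union is just that shape — 1 connected region; the r=11 sphere at (-1.5, 9.5) contributes a regular 6-gon of circumradius √(11²−7.7²) = 7.856; Combining (union): the result so far lies entirely inside the r=11 sphere at (-1.5, 9.5), so the union is just the r=11 sphere at (-1.5, 9.5) — 1 connected region. Overall, the cross-section is a single solid region. Island count = 1.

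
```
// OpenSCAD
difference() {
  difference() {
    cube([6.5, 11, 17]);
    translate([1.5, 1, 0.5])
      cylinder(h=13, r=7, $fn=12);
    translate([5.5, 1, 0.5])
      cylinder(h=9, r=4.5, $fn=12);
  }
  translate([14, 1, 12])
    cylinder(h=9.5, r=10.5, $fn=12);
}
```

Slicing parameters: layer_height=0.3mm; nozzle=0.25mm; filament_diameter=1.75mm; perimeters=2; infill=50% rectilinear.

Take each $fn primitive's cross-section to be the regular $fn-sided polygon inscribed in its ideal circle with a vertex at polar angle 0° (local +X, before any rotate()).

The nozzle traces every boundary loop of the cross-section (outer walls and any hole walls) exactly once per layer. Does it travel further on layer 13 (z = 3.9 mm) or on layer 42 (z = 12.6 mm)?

Layer 13 (z = 3.9): the cube is present — its section is the full 6.5×11 rectangle (perimeter 35.00 mm); the cylinder at (1.5, 1): section is a regular 12-gon, circumradius r=7 (perimeter = 2·12·7.000·sin(180°/12) = 43.48 mm); the r=4.5 cylinder at (5.5, 1) gives a regular 12-gon of circumradius 4.5 (constant along its height) (perimeter = 2·12·4.500·sin(180°/12) = 27.95 mm); Subtracting the remaining from the first: starting from the 6.5×11 cube, the r=7 cylinder at (1.5, 1) partially overlaps it — only the 47.53 mm² overlap (of its 147.00 mm²) is removed, clipping the outline; the r=4.5 cylinder at (5.5, 1) misses the remaining region (no effect) — boundary = 22.64 mm; the cylinder at (14, 1) is absent (z outside [12, 21.5]); Taking the first minus the rest: none of the subtracted shapes is present at this height, so that combined region is unchanged — boundary = 22.64 mm. So its perimeter = 22.64 mm. Layer 42 (z = 12.6): the 6.5×11 cube contributes its full rectangle (perimeter 35.00 mm); the cylinder at (1.5, 1): section is a regular 12-gon, circumradius r=7 (perimeter = 2·12·7.000·sin(180°/12) = 43.48 mm); the cylinder at (5.5, 1) does not reach this height (z outside [0.5, 9.5]); After the difference (first − rest): starting from the 6.5×11 cube, the r=7 cylinder at (1.5, 1) partially overlaps it — only the 47.53 mm² overlap (of its 147.00 mm²) is removed, clipping the outline — boundary = 22.64 mm; the r=10.5 cylinder at (14, 1) gives a regular 12-gon of circumradius 10.5 (constant along its height) (perimeter = 2·12·10.500·sin(180°/12) = 65.22 mm); Subtracting the remaining from the first: starting from the result so far, the r=10.5 cylinder at (14, 1) partially overlaps it — only the 1.30 mm² overlap (of its 330.75 mm²) is removed, clipping the outline — boundary = 20.36 mm. So its perimeter = 20.36 mm. Layer 13 is larger (22.64 vs 20.36 mm).

layer 13 (z = 3.9 mm)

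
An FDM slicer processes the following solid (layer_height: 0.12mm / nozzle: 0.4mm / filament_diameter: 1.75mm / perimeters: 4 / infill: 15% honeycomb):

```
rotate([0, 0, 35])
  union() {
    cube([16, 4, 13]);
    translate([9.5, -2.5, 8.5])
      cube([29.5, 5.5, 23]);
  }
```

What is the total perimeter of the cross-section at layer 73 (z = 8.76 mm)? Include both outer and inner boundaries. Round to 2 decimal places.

At z = 8.76 mm: the cube (footprint 16×4) is included at this height (perimeter 40.00 mm); the 29.5×5.5 cube at (9.5, -2.5) contributes its full rectangle (perimeter 70.00 mm); Combining (union): the regions partially overlap (shared area 19.50 mm²), so the edge portions inside another operand are dropped and the merged outline is re-measured after clipping — boundary = 91.00 mm; (rotated 35° about Z; rotation is an isometry so areas/perimeters/island counts are preserved). Overall, the cross-section is a single solid region. Total boundary length (outer) = 91.00 mm.

91.00 mm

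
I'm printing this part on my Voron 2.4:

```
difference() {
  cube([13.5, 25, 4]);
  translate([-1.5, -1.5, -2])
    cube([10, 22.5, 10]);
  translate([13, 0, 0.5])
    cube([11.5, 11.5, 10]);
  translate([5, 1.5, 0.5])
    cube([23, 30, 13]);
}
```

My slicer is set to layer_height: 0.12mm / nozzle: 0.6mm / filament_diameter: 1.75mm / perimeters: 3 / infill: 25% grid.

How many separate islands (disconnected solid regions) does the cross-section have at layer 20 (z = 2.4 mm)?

At z = 2.4 mm: the 13.5×25 cube contributes its full rectangle; the cube at (-1.5, -1.5) (footprint 10×22.5) is included at this height; the cube at (13, 0) (footprint 11.5×11.5) is included at this height; the 23×30 cube at (5, 1.5) contributes its full rectangle; After the difference (first − rest): starting from the 13.5×25 cube, the 10×22.5 cube at (-1.5, -1.5) partially overlaps it — only the 178.50 mm² overlap (of its 225.00 mm²) is removed, clipping the outline; the 11.5×11.5 cube at (13, 0) partially overlaps it — only the 5.75 mm² overlap (of its 132.25 mm²) is removed, clipping the outline; the 23×30 cube at (5, 1.5) partially overlaps it — only the 126.50 mm² overlap (of its 690.00 mm²) is removed, clipping the outline — 2 connected regions. Overall, the cross-section has 2 separate islands. Island count = 2.

2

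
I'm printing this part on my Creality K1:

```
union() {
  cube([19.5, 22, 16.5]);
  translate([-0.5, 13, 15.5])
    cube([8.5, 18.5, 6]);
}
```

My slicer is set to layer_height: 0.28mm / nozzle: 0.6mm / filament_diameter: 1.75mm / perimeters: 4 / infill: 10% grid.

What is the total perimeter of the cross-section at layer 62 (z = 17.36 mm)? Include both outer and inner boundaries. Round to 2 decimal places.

At z = 17.36 mm: the cube is absent (z outside [0, 16.5]); the 8.5×18.5 cube at (-0.5, 13) contributes its full rectangle (perimeter 54.00 mm); Combining (union): only the 8.5×18.5 cube at (-0.5, 13) is present, so the union is just that shape — boundary = 54.00 mm. Overall, the cross-section is a single solid region. Total boundary length (outer) = 54.00 mm.

54.00 mm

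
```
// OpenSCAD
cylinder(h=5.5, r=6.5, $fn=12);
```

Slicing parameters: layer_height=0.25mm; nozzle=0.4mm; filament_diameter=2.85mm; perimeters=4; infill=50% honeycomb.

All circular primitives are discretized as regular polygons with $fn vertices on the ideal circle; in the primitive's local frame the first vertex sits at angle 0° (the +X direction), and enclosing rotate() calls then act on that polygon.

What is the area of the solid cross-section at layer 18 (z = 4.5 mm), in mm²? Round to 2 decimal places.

At z = 4.5 mm: the r=6.5 cylinder contributes a regular 12-gon of circumradius 6.5 (area = (12/2)·6.500²·sin(360°/12) = 126.75 mm²). Overall, the cross-section is a single solid region. Net area = 126.75 mm².

126.75 mm²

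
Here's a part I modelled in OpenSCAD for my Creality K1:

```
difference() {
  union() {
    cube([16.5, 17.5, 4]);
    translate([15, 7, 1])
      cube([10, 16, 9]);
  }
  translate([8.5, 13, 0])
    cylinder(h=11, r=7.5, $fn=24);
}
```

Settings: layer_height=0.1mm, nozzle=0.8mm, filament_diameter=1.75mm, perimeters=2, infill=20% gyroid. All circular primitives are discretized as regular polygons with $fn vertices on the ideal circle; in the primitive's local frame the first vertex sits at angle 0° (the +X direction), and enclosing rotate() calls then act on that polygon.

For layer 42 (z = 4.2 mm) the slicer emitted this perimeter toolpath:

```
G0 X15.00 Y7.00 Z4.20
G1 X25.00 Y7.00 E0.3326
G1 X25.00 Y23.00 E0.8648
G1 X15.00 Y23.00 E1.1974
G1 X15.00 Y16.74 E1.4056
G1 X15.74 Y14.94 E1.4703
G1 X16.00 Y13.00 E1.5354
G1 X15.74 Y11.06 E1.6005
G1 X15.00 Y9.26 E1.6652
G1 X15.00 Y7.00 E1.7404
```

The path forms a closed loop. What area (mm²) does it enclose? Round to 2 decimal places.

155.29 mm²

Apply the shoelace formula to the sequence of (X, Y) vertices; enclosed area = 155.29 mm².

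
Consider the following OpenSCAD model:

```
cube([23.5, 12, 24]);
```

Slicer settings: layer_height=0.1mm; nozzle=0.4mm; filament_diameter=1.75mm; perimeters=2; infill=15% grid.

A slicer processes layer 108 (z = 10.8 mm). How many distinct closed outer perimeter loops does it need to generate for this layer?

At z = 10.8 mm: the 23.5×12 cube contributes its full rectangle. The result has 1 disconnected region.

1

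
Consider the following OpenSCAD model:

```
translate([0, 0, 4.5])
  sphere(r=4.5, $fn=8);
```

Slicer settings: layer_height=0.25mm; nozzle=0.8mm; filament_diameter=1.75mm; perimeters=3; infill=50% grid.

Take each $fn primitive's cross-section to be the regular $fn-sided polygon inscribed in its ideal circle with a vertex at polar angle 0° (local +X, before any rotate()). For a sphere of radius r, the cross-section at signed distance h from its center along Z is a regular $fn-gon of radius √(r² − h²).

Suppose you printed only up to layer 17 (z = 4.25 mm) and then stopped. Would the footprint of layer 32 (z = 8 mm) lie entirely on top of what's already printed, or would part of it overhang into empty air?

Compare the two slices. At z = 4.25: the r=4.5 sphere slices to a regular 8-gon of circumradius 4.493 (√(r²−h²) with h=0.25 from center) (area = (8/2)·4.493²·sin(360°/8) = 57.10 mm²). At z = 8: the r=4.5 sphere slices to a regular 8-gon of circumradius 2.828 (√(r²−h²) with h=3.5 from center) (area = (8/2)·2.828²·sin(360°/8) = 22.63 mm²). Checking containment: the cross-section at z = 8 is a subset of the cross-section at z = 4.25.

entirely on top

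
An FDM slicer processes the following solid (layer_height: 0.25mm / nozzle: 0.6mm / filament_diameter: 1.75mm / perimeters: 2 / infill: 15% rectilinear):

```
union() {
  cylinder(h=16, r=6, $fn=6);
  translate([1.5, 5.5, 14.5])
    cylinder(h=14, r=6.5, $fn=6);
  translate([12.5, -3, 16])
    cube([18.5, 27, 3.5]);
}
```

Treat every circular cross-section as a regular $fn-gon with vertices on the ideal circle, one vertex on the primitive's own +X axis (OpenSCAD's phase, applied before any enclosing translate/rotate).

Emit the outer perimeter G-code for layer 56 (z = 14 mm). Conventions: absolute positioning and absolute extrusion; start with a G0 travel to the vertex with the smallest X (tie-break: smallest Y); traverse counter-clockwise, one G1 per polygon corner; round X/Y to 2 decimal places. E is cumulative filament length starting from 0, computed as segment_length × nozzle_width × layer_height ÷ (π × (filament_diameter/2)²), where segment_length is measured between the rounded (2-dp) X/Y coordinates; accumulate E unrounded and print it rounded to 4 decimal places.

G0 X-6.00 Y0.00 Z14.00
G1 X-3.00 Y-5.20 E0.3744
G1 X3.00 Y-5.20 E0.7486
G1 X6.00 Y0.00 E1.1229
G1 X3.00 Y5.20 E1.4973
G1 X-3.00 Y5.20 E1.8715
G1 X-6.00 Y0.00 E2.2459

At z = 14 mm: the r=6 cylinder contributes a regular 6-gon of circumradius 6; the cylinder at (1.5, 5.5) is absent (z outside [14.5, 28.5]); the cube at (12.5, -3) is absent (z outside [16, 19.5]); Combining (union): only the r=6 cylinder is present, so the union is just that shape — 1 connected region. The outline is a single polygon with 6 vertices. Extrusion per mm of travel: 0.6 × 0.25 / (π × 0.875²) = 0.062363. Accumulating E over each segment gives final E = 2.2459.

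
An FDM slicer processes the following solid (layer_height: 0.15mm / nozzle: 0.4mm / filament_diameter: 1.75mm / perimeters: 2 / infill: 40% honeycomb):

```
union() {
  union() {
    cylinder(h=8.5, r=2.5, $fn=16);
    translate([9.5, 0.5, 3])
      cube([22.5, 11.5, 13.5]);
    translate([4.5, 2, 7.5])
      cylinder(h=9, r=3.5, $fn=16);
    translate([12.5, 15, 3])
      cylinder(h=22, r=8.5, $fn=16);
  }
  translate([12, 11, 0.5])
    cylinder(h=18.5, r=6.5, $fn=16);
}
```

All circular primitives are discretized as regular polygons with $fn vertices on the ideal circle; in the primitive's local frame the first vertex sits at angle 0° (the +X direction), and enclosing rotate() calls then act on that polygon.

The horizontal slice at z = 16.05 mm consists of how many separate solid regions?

2

At z = 16.05 mm: the cylinder is absent (z outside [0, 8.5]); the cube at (9.5, 0.5) is present — its section is the full 22.5×11.5 rectangle; the r=3.5 cylinder at (4.5, 2) contributes a regular 16-gon of circumradius 3.5; the r=8.5 cylinder at (12.5, 15) contributes a regular 16-gon of circumradius 8.5; Taking the union: the regions partially overlap (shared area 46.30 mm²), so overlapping operands fuse into one piece — 2 connected regions; the r=6.5 cylinder at (12, 11) contributes a regular 16-gon of circumradius 6.5; Merging all regions: the regions partially overlap (shared area 122.92 mm²), so overlapping operands fuse into one piece — 2 connected regions. The result has 2 disconnected regions.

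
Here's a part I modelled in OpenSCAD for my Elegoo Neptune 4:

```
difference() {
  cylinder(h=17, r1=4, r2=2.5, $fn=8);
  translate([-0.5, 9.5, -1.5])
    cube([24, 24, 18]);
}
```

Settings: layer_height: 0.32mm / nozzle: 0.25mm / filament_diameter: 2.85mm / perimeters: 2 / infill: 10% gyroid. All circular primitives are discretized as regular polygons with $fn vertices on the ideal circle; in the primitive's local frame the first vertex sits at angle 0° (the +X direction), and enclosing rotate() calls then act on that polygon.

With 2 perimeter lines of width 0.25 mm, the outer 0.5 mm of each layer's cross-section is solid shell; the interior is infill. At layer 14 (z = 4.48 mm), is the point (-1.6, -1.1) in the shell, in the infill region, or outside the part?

infill

At z = 4.48 mm: the cone (r1=4→r2=2.5) has section circumradius 3.605 here — a regular 8-gon; the 24×24 cube at (-0.5, 9.5) contributes its full rectangle; Subtracting the remaining from the first: starting from the cone, the 24×24 cube at (-0.5, 9.5) misses the remaining region (no effect) — 1 connected region. Overall, the cross-section is a single solid region. The nearest boundary edge runs (-2.55, -2.55)→(-3.60, 0.00); distance from the point to it = 1.43 mm. The point is inside the cross-section and 1.43 mm from the nearest boundary — more than the 0.5 mm shell width (2 × 0.25), so it's in the infill interior.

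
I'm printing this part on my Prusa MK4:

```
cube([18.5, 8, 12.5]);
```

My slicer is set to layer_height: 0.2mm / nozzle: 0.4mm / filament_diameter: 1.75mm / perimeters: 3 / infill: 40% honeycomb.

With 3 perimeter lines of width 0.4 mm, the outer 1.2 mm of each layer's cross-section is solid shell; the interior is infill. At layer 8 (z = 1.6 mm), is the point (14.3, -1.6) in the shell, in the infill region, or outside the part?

At z = 1.6 mm: the cube is present — its section is the full 18.5×8 rectangle. Overall, the cross-section is a single solid region. The nearest boundary edge runs (0.00, 0.00)→(18.50, 0.00); distance from the point to it = 1.60 mm. The point is not inside any of the regions above, so it lies outside the cross-section (1.60 mm from the nearest boundary).

outside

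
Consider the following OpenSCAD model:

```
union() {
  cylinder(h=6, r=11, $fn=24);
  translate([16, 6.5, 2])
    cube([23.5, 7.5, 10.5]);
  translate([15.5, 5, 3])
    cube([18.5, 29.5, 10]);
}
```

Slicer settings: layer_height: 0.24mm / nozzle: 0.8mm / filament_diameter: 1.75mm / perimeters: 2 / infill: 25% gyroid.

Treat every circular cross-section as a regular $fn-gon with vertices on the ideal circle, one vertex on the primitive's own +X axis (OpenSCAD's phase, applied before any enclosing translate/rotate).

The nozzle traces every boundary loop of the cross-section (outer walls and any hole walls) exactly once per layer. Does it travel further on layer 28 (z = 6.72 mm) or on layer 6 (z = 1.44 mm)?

Layer 28 (z = 6.72): the cylinder does not reach this height (z outside [0, 6]); the 23.5×7.5 cube at (16, 6.5) contributes its full rectangle (perimeter 62.00 mm); the 18.5×29.5 cube at (15.5, 5) contributes its full rectangle (perimeter 96.00 mm); Combining (union): the regions partially overlap (shared area 135.00 mm²), so the edge portions inside another operand are dropped and the merged outline is re-measured after clipping — boundary = 107.00 mm. So its perimeter = 107.00 mm. Layer 6 (z = 1.44): the r=11 cylinder gives a regular 24-gon of circumradius 11 (constant along its height) (perimeter = 2·24·11.000·sin(180°/24) = 68.92 mm); the cube at (16, 6.5) does not reach this height (z outside [2, 12.5]); the cube at (15.5, 5) is absent (z outside [3, 13]); Combining (union): only the r=11 cylinder is present, so the union is just that shape — boundary = 68.92 mm. So its perimeter = 68.92 mm. Layer 28 is larger (107.00 vs 68.92 mm).

layer 28 (z = 6.72 mm)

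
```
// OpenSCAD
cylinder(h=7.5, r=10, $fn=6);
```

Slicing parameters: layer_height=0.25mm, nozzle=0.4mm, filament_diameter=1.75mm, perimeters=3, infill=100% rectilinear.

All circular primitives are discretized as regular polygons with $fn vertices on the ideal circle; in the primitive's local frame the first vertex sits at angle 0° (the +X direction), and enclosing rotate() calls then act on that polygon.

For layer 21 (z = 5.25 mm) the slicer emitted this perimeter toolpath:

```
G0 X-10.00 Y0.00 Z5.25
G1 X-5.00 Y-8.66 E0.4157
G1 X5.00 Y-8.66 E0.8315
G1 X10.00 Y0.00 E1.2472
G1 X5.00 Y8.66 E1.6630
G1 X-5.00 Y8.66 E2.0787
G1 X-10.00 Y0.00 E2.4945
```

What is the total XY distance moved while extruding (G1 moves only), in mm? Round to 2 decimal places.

Sum the Euclidean lengths of each G1 segment: total = 60.00 mm.

60.00 mm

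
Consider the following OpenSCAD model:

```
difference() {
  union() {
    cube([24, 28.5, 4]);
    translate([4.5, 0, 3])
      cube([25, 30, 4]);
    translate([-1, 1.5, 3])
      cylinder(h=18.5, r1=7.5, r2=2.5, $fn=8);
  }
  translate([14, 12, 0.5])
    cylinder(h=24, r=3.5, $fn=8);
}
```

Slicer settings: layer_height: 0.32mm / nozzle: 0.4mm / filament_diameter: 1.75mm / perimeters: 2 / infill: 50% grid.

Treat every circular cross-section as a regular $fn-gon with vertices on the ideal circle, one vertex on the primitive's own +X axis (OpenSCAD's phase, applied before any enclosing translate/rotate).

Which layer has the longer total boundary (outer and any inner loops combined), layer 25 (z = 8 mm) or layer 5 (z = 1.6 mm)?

layer 5 (z = 1.6 mm)

Layer 25 (z = 8): the cube is absent (z outside [0, 4]); the cube at (4.5, 0) is absent (z outside [3, 7]); the cone at (-1, 1.5): at t=0.270 of its height the radius interpolates to r₁+(r₂−r₁)t = 6.149, giving a regular 8-gon of that circumradius (perimeter = 2·8·6.149·sin(180°/8) = 37.65 mm); Combining (union): only the cone at (-1, 1.5) is present, so the union is just that shape — boundary = 37.65 mm; the r=3.5 cylinder at (14, 12) contributes a regular 8-gon of circumradius 3.5 (perimeter = 2·8·3.500·sin(180°/8) = 21.43 mm); After the difference (first − rest): starting from the result so far, the r=3.5 cylinder at (14, 12) misses the remaining region (no effect) — boundary = 37.65 mm. So its perimeter = 37.65 mm. Layer 5 (z = 1.6): the 24×28.5 cube contributes its full rectangle (perimeter 105.00 mm); the cube at (4.5, 0) does not reach this height (z outside [3, 7]); the cone at (-1, 1.5) is not intersected at this z (z outside [3, 21.5]); Taking the union: only the 24×28.5 cube is present, so the union is just that shape — boundary = 105.00 mm; the cylinder at (14, 12): section is a regular 8-gon, circumradius r=3.5 (perimeter = 2·8·3.500·sin(180°/8) = 21.43 mm); Subtracting the remaining from the first: starting from that combined region, the r=3.5 cylinder at (14, 12) lies wholly inside it (removes its full 34.65 mm² and its 21.43 mm outline becomes a hole wall) — boundary (outer + 1 inner loop) = 126.43 mm. So its perimeter = 126.43 mm. Layer 5 is larger (126.43 vs 37.65 mm).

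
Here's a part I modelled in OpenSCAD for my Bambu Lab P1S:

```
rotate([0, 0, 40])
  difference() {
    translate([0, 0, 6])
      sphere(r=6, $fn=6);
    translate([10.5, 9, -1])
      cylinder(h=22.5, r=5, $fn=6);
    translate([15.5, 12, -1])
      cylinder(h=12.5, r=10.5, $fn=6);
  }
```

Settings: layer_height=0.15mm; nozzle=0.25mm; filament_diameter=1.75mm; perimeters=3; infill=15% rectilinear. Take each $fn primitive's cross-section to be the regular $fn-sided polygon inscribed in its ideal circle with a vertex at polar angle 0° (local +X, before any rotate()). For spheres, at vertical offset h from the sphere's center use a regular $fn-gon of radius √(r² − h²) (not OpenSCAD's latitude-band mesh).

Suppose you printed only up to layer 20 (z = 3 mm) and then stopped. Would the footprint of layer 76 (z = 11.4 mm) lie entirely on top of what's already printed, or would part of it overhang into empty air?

entirely on top

Compare the two slices. At z = 3: the r=6 sphere contributes a regular 6-gon of circumradius √(6²−3²) = 5.196 (area = (6/2)·5.196²·sin(360°/6) = 70.15 mm²); the cylinder at (10.5, 9): section is a regular 6-gon, circumradius r=5 (area = (6/2)·5.000²·sin(360°/6) = 64.95 mm²); the r=10.5 cylinder at (15.5, 12) contributes a regular 6-gon of circumradius 10.5 (area = (6/2)·10.500²·sin(360°/6) = 286.44 mm²); After the difference (first − rest): starting from the r=6 sphere (70.15 mm²), the r=5 cylinder at (10.5, 9) misses the remaining region (no effect); the r=10.5 cylinder at (15.5, 12) misses the remaining region (no effect) — area = 70.15 mm²; (whole slice rotated 40° about Z — lengths, areas and connectivity unchanged). At z = 11.4: the sphere: section is a regular 6-gon, circumradius = √(r²−h²) = √(6²−5.4²) = 2.615 (area = (6/2)·2.615²·sin(360°/6) = 17.77 mm²); the cylinder at (10.5, 9): section is a regular 6-gon, circumradius r=5 (area = (6/2)·5.000²·sin(360°/6) = 64.95 mm²); the cylinder at (15.5, 12): section is a regular 6-gon, circumradius r=10.5 (area = (6/2)·10.500²·sin(360°/6) = 286.44 mm²); Subtracting the remaining from the first: starting from the r=6 sphere (17.77 mm²), the r=5 cylinder at (10.5, 9) misses the remaining region (no effect); the r=10.5 cylinder at (15.5, 12) misses the remaining region (no effect) — area = 17.77 mm²; (rotated 40° about Z; rotation is an isometry so areas/perimeters/island counts are preserved). Checking containment: the cross-section at z = 11.4 is a subset of the cross-section at z = 3.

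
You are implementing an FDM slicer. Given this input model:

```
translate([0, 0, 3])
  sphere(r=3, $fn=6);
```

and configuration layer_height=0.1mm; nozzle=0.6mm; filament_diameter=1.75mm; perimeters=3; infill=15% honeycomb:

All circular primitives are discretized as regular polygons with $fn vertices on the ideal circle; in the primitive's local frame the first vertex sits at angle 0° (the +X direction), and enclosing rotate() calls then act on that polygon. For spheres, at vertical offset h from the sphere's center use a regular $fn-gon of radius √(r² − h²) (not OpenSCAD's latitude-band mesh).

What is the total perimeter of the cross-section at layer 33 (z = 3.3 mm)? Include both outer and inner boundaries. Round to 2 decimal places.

At z = 3.3 mm: the r=3 sphere contributes a regular 6-gon of circumradius √(3²−0.3²) = 2.985 (perimeter = 2·6·2.985·sin(180°/6) = 17.91 mm). Overall, the cross-section is a single solid region. Total boundary length (outer) = 17.91 mm.

17.91 mm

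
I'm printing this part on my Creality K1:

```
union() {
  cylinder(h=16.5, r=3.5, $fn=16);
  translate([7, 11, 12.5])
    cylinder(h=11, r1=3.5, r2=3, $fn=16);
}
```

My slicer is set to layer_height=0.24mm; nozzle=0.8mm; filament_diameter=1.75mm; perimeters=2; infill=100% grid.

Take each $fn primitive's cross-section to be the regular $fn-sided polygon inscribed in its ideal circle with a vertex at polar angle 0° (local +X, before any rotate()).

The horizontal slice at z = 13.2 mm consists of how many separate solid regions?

At z = 13.2 mm: the r=3.5 cylinder gives a regular 16-gon of circumradius 3.5 (constant along its height); the cone at (7, 11) contributes a regular 16-gon of circumradius 3.468 (interpolated between r1=3.5 and r2=3 at t=0.064); Merging all regions: the 2 present regions are separate (no shared area or edge), so areas and boundary lengths simply add and each stays a separate island — 2 connected regions. The result has 2 disconnected regions.

2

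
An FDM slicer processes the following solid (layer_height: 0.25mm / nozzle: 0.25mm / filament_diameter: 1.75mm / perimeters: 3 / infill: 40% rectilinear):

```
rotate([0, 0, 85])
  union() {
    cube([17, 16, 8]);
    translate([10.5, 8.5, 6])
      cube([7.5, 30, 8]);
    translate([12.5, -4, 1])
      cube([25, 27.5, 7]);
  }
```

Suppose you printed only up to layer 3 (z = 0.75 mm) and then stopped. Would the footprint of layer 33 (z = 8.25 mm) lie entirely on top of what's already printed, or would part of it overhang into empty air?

Compare the two slices. At z = 0.75: the cube is present — its section is the full 17×16 rectangle (area 272.00 mm²); the cube at (10.5, 8.5) does not reach this height (z outside [6, 14]); the cube at (12.5, -4) is not intersected at this z (z outside [1, 8]); Merging all regions: only the 17×16 cube is present, so the union is just that shape — area = 272.00 mm²; (whole slice rotated 85° about Z — lengths, areas and connectivity unchanged). At z = 8.25: the cube does not reach this height (z outside [0, 8]); the cube at (10.5, 8.5) is present — its section is the full 7.5×30 rectangle (area 225.00 mm²); the cube at (12.5, -4) is not intersected at this z (z outside [1, 8]); Merging all regions: only the 7.5×30 cube at (10.5, 8.5) is present, so the union is just that shape — area = 225.00 mm²; (rotated 85° about Z; rotation is an isometry so areas/perimeters/island counts are preserved). Checking containment: at z = 8.25 the cross-section extends beyond the z = 0.75 cross-section by about 176.25 mm².

part overhangs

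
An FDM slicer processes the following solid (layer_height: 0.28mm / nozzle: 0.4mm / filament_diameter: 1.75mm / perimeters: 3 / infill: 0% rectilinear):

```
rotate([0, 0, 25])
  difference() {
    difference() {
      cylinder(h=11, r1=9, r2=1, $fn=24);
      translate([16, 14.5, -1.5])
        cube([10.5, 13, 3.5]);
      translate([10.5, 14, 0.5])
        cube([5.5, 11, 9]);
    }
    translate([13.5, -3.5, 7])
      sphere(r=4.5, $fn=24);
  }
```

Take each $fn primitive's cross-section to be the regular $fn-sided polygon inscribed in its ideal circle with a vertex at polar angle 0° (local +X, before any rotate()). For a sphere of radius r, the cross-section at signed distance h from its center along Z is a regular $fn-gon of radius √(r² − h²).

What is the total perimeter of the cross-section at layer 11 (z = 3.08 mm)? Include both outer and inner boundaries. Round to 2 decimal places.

At z = 3.08 mm: the cone contributes a regular 24-gon of circumradius 6.760 (interpolated between r1=9 and r2=1 at t=0.280) (perimeter = 2·24·6.760·sin(180°/24) = 42.35 mm); the cube at (16, 14.5) is not intersected at this z (z outside [-1.5, 2]); the cube at (10.5, 14) is present — its section is the full 5.5×11 rectangle (perimeter 33.00 mm); After the difference (first − rest): starting from the cone, the 5.5×11 cube at (10.5, 14) misses the remaining region (no effect) — boundary = 42.35 mm; the r=4.5 sphere at (13.5, -3.5) slices to a regular 24-gon of circumradius 2.210 (√(r²−h²) with h=3.92 from center) (perimeter = 2·24·2.210·sin(180°/24) = 13.85 mm); Taking the first minus the rest: starting from the result so far, the r=4.5 sphere at (13.5, -3.5) misses the remaining region (no effect) — boundary = 42.35 mm; (rotated 25° about Z; rotation is an isometry so areas/perimeters/island counts are preserved). Overall, the cross-section is a single solid region. Total boundary length (outer) = 42.35 mm.

42.35 mm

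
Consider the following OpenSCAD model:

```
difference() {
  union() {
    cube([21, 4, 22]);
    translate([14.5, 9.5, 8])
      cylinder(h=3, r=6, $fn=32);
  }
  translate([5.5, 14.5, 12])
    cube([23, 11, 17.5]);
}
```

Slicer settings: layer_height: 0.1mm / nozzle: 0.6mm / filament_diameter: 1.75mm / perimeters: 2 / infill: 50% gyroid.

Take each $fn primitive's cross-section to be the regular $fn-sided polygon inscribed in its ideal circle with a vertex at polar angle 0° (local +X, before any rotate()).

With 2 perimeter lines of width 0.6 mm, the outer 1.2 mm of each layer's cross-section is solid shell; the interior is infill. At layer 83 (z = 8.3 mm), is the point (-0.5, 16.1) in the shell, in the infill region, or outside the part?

outside

At z = 8.3 mm: the cube is present — its section is the full 21×4 rectangle; the cylinder at (14.5, 9.5): section is a regular 32-gon, circumradius r=6; Combining (union): the regions partially overlap (shared area 1.52 mm²), so overlapping operands fuse into one piece — 1 connected region; the cube at (5.5, 14.5) is absent (z outside [12, 29.5]); Subtracting the remaining from the first: none of the subtracted shapes is present at this height, so that combined region is unchanged — 1 connected region. Overall, the cross-section is a single solid region. The nearest boundary edge runs (8.62, 10.67)→(8.96, 11.80); distance from the point to it = 10.39 mm. The point is not inside any of the regions above, so it lies outside the cross-section (10.39 mm from the nearest boundary).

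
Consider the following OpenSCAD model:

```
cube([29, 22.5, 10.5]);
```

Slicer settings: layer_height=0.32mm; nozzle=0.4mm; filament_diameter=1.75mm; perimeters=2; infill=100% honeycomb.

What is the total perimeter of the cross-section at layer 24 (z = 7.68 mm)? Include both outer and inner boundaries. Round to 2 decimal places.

103.00 mm

At z = 7.68 mm: the cube (footprint 29×22.5) is included at this height (perimeter 103.00 mm). Overall, the cross-section is a single solid region. Total boundary length (outer) = 103.00 mm.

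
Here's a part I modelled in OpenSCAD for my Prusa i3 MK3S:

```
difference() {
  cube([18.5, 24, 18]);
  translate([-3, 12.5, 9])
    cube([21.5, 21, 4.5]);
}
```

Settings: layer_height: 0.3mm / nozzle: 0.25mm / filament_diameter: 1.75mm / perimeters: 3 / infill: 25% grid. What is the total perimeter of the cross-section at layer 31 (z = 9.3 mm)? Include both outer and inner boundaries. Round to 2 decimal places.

At z = 9.3 mm: the cube is present — its section is the full 18.5×24 rectangle (perimeter 85.00 mm); the 21.5×21 cube at (-3, 12.5) contributes its full rectangle (perimeter 85.00 mm); Subtracting the remaining from the first: starting from the 18.5×24 cube, the 21.5×21 cube at (-3, 12.5) partially overlaps it — only the 212.75 mm² overlap (of its 451.50 mm²) is removed, clipping the outline — boundary = 62.00 mm. Overall, the cross-section is a single solid region. Total boundary length (outer) = 62.00 mm.

62.00 mm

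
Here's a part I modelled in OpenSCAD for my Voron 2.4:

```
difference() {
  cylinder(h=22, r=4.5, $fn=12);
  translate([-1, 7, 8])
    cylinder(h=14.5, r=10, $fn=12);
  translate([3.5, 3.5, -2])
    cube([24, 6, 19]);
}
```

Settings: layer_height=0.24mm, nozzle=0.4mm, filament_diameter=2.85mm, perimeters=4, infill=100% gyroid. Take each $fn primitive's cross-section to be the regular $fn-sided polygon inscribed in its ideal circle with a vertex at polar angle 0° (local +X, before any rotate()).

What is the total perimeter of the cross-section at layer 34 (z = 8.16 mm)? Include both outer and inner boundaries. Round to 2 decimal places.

At z = 8.16 mm: the r=4.5 cylinder contributes a regular 12-gon of circumradius 4.5 (perimeter = 2·12·4.500·sin(180°/12) = 27.95 mm); the r=10 cylinder at (-1, 7) gives a regular 12-gon of circumradius 10 (constant along its height) (perimeter = 2·12·10.000·sin(180°/12) = 62.12 mm); the cube at (3.5, 3.5) is present — its section is the full 24×6 rectangle (perimeter 60.00 mm); Taking the first minus the rest: starting from the r=4.5 cylinder, the r=10 cylinder at (-1, 7) partially overlaps it — only the 50.73 mm² overlap (of its 300.00 mm²) is removed, clipping the outline; the 24×6 cube at (3.5, 3.5) misses the remaining region (no effect) — boundary = 18.33 mm. Overall, the cross-section is a single solid region. Total boundary length (outer) = 18.33 mm.

18.33 mm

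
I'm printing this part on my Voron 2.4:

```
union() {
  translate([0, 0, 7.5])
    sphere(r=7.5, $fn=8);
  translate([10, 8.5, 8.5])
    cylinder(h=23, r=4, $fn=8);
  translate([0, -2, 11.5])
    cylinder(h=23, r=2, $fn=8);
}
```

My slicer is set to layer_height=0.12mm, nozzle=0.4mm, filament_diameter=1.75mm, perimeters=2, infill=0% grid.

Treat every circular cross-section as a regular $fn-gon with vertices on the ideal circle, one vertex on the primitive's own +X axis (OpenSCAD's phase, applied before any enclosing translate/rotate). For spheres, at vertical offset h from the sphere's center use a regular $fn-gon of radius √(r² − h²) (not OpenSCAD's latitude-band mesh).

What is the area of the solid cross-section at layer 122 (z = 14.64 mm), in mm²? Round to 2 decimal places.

66.23 mm²

At z = 14.64 mm: the r=7.5 sphere slices to a regular 8-gon of circumradius 2.296 (√(r²−h²) with h=7.14 from center) (area = (8/2)·2.296²·sin(360°/8) = 14.91 mm²); the r=4 cylinder at (10, 8.5) contributes a regular 8-gon of circumradius 4 (area = (8/2)·4.000²·sin(360°/8) = 45.25 mm²); the r=2 cylinder at (0, -2) contributes a regular 8-gon of circumradius 2 (area = (8/2)·2.000²·sin(360°/8) = 11.31 mm²); Combining (union): the regions partially overlap — summed areas 71.48 mm² minus the doubly-counted overlap 5.24 mm² gives 66.23 mm² — area = 66.23 mm². Overall, the cross-section has 2 separate islands. Net area = 66.23 mm².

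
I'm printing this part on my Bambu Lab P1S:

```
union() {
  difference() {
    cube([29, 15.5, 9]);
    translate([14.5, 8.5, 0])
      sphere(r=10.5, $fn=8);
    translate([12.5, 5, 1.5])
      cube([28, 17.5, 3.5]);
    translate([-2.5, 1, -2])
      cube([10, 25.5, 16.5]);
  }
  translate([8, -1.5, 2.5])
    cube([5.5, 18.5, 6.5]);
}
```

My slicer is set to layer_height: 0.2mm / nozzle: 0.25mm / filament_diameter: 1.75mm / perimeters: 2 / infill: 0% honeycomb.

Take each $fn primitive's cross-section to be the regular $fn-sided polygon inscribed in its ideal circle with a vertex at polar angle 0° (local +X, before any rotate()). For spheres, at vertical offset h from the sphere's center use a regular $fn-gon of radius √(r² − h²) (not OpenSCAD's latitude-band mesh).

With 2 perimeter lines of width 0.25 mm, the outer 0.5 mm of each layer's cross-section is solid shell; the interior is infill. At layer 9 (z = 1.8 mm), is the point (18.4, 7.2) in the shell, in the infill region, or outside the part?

outside

At z = 1.8 mm: the 29×15.5 cube contributes its full rectangle; the r=10.5 sphere at (14.5, 8.5) slices to a regular 8-gon of circumradius 10.345 (√(r²−h²) with h=1.8 from center); the cube at (12.5, 5) (footprint 28×17.5) is included at this height; the cube at (-2.5, 1) (footprint 10×25.5) is included at this height; After the difference (first − rest): starting from the 29×15.5 cube, the r=10.5 sphere at (14.5, 8.5) partially overlaps it — only the 267.65 mm² overlap (of its 302.67 mm²) is removed, clipping the outline; the 28×17.5 cube at (12.5, 5) partially overlaps it — only the 56.32 mm² overlap (of its 490.00 mm²) is removed, clipping the outline; the 10×25.5 cube at (-2.5, 1) partially overlaps it — only the 82.08 mm² overlap (of its 255.00 mm²) is removed, clipping the outline — 2 connected regions; the cube at (8, -1.5) is not intersected at this z (z outside [2.5, 9]); Merging all regions: only the result so far is present, so the union is just that shape — 2 connected regions. Overall, the cross-section has 2 separate islands. The nearest boundary edge runs (21.81, 1.19)→(23.39, 5.00); distance from the point to it = 5.46 mm. The point is not inside any of the regions above, so it lies outside the cross-section (5.46 mm from the nearest boundary).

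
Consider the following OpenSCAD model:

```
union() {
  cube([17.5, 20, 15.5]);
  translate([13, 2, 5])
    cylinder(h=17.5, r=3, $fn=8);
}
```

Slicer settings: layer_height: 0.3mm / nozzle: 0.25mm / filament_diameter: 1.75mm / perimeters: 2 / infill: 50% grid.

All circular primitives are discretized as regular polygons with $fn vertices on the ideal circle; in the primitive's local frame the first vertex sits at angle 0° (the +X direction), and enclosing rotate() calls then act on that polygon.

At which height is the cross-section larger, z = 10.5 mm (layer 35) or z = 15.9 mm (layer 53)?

Layer 35 (z = 10.5): the cube is present — its section is the full 17.5×20 rectangle (area 350.00 mm²); the r=3 cylinder at (13, 2) contributes a regular 8-gon of circumradius 3 (area = (8/2)·3.000²·sin(360°/8) = 25.46 mm²); Combining (union): the regions partially overlap — summed areas 375.46 mm² minus the doubly-counted overlap 23.07 mm² gives 352.38 mm² — area = 352.38 mm². So its area = 352.38 mm². Layer 53 (z = 15.9): the cube is not intersected at this z (z outside [0, 15.5]); the r=3 cylinder at (13, 2) contributes a regular 8-gon of circumradius 3 (area = (8/2)·3.000²·sin(360°/8) = 25.46 mm²); Taking the union: only the r=3 cylinder at (13, 2) is present, so the union is just that shape — area = 25.46 mm². So its area = 25.46 mm². Layer 35 is larger (352.38 vs 25.46 mm²).

layer 35 (z = 10.5 mm)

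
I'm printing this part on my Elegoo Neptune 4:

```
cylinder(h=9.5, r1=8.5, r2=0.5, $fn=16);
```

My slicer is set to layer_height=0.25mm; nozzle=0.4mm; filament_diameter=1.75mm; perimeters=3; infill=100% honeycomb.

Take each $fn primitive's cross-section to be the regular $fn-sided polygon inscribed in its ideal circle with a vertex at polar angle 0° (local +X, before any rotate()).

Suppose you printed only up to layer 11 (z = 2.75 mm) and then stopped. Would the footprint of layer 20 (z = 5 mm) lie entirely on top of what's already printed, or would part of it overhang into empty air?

Compare the two slices. At z = 2.75: the cone (r1=8.5→r2=0.5) has section circumradius 6.184 here — a regular 16-gon (area = (16/2)·6.184²·sin(360°/16) = 117.08 mm²). At z = 5: the cone contributes a regular 16-gon of circumradius 4.289 (interpolated between r1=8.5 and r2=0.5 at t=0.526) (area = (16/2)·4.289²·sin(360°/16) = 56.33 mm²). Checking containment: the cross-section at z = 5 is a subset of the cross-section at z = 2.75.

entirely on top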